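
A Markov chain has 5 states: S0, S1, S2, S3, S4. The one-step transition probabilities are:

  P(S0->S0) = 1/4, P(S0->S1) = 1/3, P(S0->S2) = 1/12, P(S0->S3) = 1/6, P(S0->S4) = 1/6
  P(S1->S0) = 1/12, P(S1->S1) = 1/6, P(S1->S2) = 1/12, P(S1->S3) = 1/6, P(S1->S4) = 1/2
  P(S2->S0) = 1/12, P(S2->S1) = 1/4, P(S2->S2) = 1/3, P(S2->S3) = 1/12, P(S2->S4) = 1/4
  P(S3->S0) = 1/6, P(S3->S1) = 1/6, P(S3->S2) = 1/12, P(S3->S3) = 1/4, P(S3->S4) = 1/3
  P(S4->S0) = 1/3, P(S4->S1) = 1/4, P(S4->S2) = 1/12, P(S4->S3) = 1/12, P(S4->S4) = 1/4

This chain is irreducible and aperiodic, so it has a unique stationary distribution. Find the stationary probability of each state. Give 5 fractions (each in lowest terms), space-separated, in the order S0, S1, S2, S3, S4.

Answer: 542/2637 69/293 1/9 380/2637 89/293

Derivation:
The stationary distribution satisfies pi = pi * P, i.e.:
  pi_S0 = 1/4*pi_S0 + 1/12*pi_S1 + 1/12*pi_S2 + 1/6*pi_S3 + 1/3*pi_S4
  pi_S1 = 1/3*pi_S0 + 1/6*pi_S1 + 1/4*pi_S2 + 1/6*pi_S3 + 1/4*pi_S4
  pi_S2 = 1/12*pi_S0 + 1/12*pi_S1 + 1/3*pi_S2 + 1/12*pi_S3 + 1/12*pi_S4
  pi_S3 = 1/6*pi_S0 + 1/6*pi_S1 + 1/12*pi_S2 + 1/4*pi_S3 + 1/12*pi_S4
  pi_S4 = 1/6*pi_S0 + 1/2*pi_S1 + 1/4*pi_S2 + 1/3*pi_S3 + 1/4*pi_S4
with normalization: pi_S0 + pi_S1 + pi_S2 + pi_S3 + pi_S4 = 1.

Using the first 4 balance equations plus normalization, the linear system A*pi = b is:
  [-3/4, 1/12, 1/12, 1/6, 1/3] . pi = 0
  [1/3, -5/6, 1/4, 1/6, 1/4] . pi = 0
  [1/12, 1/12, -2/3, 1/12, 1/12] . pi = 0
  [1/6, 1/6, 1/12, -3/4, 1/12] . pi = 0
  [1, 1, 1, 1, 1] . pi = 1

Solving yields:
  pi_S0 = 542/2637
  pi_S1 = 69/293
  pi_S2 = 1/9
  pi_S3 = 380/2637
  pi_S4 = 89/293

Verification (pi * P):
  542/2637*1/4 + 69/293*1/12 + 1/9*1/12 + 380/2637*1/6 + 89/293*1/3 = 542/2637 = pi_S0  (ok)
  542/2637*1/3 + 69/293*1/6 + 1/9*1/4 + 380/2637*1/6 + 89/293*1/4 = 69/293 = pi_S1  (ok)
  542/2637*1/12 + 69/293*1/12 + 1/9*1/3 + 380/2637*1/12 + 89/293*1/12 = 1/9 = pi_S2  (ok)
  542/2637*1/6 + 69/293*1/6 + 1/9*1/12 + 380/2637*1/4 + 89/293*1/12 = 380/2637 = pi_S3  (ok)
  542/2637*1/6 + 69/293*1/2 + 1/9*1/4 + 380/2637*1/3 + 89/293*1/4 = 89/293 = pi_S4  (ok)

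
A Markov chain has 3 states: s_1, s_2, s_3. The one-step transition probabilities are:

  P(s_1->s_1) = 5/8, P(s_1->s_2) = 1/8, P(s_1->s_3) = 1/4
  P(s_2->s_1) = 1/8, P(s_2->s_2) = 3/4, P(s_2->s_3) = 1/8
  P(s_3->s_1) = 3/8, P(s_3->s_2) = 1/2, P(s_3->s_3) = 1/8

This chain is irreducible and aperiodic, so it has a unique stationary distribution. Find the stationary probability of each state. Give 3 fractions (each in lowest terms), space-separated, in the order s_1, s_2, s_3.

Answer: 1/3 1/2 1/6

Derivation:
The stationary distribution satisfies pi = pi * P, i.e.:
  pi_s_1 = 5/8*pi_s_1 + 1/8*pi_s_2 + 3/8*pi_s_3
  pi_s_2 = 1/8*pi_s_1 + 3/4*pi_s_2 + 1/2*pi_s_3
  pi_s_3 = 1/4*pi_s_1 + 1/8*pi_s_2 + 1/8*pi_s_3
with normalization: pi_s_1 + pi_s_2 + pi_s_3 = 1.

Using the first 2 balance equations plus normalization, the linear system A*pi = b is:
  [-3/8, 1/8, 3/8] . pi = 0
  [1/8, -1/4, 1/2] . pi = 0
  [1, 1, 1] . pi = 1

Solving yields:
  pi_s_1 = 1/3
  pi_s_2 = 1/2
  pi_s_3 = 1/6

Verification (pi * P):
  1/3*5/8 + 1/2*1/8 + 1/6*3/8 = 1/3 = pi_s_1  (ok)
  1/3*1/8 + 1/2*3/4 + 1/6*1/2 = 1/2 = pi_s_2  (ok)
  1/3*1/4 + 1/2*1/8 + 1/6*1/8 = 1/6 = pi_s_3  (ok)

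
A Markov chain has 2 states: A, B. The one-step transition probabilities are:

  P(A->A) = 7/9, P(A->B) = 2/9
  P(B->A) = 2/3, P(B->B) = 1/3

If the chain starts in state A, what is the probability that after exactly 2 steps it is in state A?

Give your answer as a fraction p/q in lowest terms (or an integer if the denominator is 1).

Computing P^2 by repeated multiplication:
P^1 =
  A: [7/9, 2/9]
  B: [2/3, 1/3]
P^2 =
  A: [61/81, 20/81]
  B: [20/27, 7/27]

(P^2)[A -> A] = 61/81

Answer: 61/81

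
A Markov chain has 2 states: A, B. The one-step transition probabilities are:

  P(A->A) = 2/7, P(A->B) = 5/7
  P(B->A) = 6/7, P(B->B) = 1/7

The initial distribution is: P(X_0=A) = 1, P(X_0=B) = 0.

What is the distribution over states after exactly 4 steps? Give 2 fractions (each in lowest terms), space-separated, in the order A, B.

Propagating the distribution step by step (d_{t+1} = d_t * P):
d_0 = (A=1, B=0)
  d_1[A] = 1*2/7 + 0*6/7 = 2/7
  d_1[B] = 1*5/7 + 0*1/7 = 5/7
d_1 = (A=2/7, B=5/7)
  d_2[A] = 2/7*2/7 + 5/7*6/7 = 34/49
  d_2[B] = 2/7*5/7 + 5/7*1/7 = 15/49
d_2 = (A=34/49, B=15/49)
  d_3[A] = 34/49*2/7 + 15/49*6/7 = 158/343
  d_3[B] = 34/49*5/7 + 15/49*1/7 = 185/343
d_3 = (A=158/343, B=185/343)
  d_4[A] = 158/343*2/7 + 185/343*6/7 = 1426/2401
  d_4[B] = 158/343*5/7 + 185/343*1/7 = 975/2401
d_4 = (A=1426/2401, B=975/2401)

Answer: 1426/2401 975/2401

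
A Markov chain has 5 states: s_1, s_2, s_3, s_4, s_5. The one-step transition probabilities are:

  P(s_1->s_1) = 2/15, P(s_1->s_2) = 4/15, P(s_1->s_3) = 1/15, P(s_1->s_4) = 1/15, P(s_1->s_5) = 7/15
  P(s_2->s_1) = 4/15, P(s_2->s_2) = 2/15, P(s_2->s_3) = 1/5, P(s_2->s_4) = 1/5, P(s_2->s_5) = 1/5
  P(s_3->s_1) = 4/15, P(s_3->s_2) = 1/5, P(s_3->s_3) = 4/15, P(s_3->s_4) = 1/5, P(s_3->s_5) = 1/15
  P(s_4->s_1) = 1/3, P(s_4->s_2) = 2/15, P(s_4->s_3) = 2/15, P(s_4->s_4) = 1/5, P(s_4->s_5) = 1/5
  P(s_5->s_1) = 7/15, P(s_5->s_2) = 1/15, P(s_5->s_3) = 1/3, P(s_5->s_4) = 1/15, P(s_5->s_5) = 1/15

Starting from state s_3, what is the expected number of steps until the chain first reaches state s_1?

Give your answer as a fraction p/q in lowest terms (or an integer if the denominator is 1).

Let h_i = expected steps to first reach s_1 from state i.
Boundary: h_s_1 = 0.
First-step equations for the other states:
  h_s_2 = 1 + 4/15*h_s_1 + 2/15*h_s_2 + 1/5*h_s_3 + 1/5*h_s_4 + 1/5*h_s_5
  h_s_3 = 1 + 4/15*h_s_1 + 1/5*h_s_2 + 4/15*h_s_3 + 1/5*h_s_4 + 1/15*h_s_5
  h_s_4 = 1 + 1/3*h_s_1 + 2/15*h_s_2 + 2/15*h_s_3 + 1/5*h_s_4 + 1/5*h_s_5
  h_s_5 = 1 + 7/15*h_s_1 + 1/15*h_s_2 + 1/3*h_s_3 + 1/15*h_s_4 + 1/15*h_s_5

Substituting h_s_1 = 0 and rearranging gives the linear system (I - Q) h = 1:
  [13/15, -1/5, -1/5, -1/5] . (h_s_2, h_s_3, h_s_4, h_s_5) = 1
  [-1/5, 11/15, -1/5, -1/15] . (h_s_2, h_s_3, h_s_4, h_s_5) = 1
  [-2/15, -2/15, 4/5, -1/5] . (h_s_2, h_s_3, h_s_4, h_s_5) = 1
  [-1/15, -1/3, -1/15, 14/15] . (h_s_2, h_s_3, h_s_4, h_s_5) = 1

Solving yields:
  h_s_2 = 27255/8414
  h_s_3 = 13950/4207
  h_s_4 = 25395/8414
  h_s_5 = 11370/4207

Starting state is s_3, so the expected hitting time is h_s_3 = 13950/4207.

Answer: 13950/4207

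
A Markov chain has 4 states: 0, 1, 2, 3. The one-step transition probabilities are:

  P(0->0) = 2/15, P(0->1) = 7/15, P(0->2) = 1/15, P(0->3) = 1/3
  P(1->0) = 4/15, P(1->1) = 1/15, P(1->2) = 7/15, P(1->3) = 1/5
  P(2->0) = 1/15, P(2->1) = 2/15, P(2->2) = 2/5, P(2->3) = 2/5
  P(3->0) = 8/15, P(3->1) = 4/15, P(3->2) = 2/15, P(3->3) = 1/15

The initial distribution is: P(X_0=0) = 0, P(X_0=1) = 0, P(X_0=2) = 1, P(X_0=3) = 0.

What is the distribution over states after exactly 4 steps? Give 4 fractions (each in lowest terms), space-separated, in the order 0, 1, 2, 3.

Answer: 2573/10125 11666/50625 13562/50625 12532/50625

Derivation:
Propagating the distribution step by step (d_{t+1} = d_t * P):
d_0 = (0=0, 1=0, 2=1, 3=0)
  d_1[0] = 0*2/15 + 0*4/15 + 1*1/15 + 0*8/15 = 1/15
  d_1[1] = 0*7/15 + 0*1/15 + 1*2/15 + 0*4/15 = 2/15
  d_1[2] = 0*1/15 + 0*7/15 + 1*2/5 + 0*2/15 = 2/5
  d_1[3] = 0*1/3 + 0*1/5 + 1*2/5 + 0*1/15 = 2/5
d_1 = (0=1/15, 1=2/15, 2=2/5, 3=2/5)
  d_2[0] = 1/15*2/15 + 2/15*4/15 + 2/5*1/15 + 2/5*8/15 = 64/225
  d_2[1] = 1/15*7/15 + 2/15*1/15 + 2/5*2/15 + 2/5*4/15 = 1/5
  d_2[2] = 1/15*1/15 + 2/15*7/15 + 2/5*2/5 + 2/5*2/15 = 7/25
  d_2[3] = 1/15*1/3 + 2/15*1/5 + 2/5*2/5 + 2/5*1/15 = 53/225
d_2 = (0=64/225, 1=1/5, 2=7/25, 3=53/225)
  d_3[0] = 64/225*2/15 + 1/5*4/15 + 7/25*1/15 + 53/225*8/15 = 53/225
  d_3[1] = 64/225*7/15 + 1/5*1/15 + 7/25*2/15 + 53/225*4/15 = 277/1125
  d_3[2] = 64/225*1/15 + 1/5*7/15 + 7/25*2/5 + 53/225*2/15 = 863/3375
  d_3[3] = 64/225*1/3 + 1/5*1/5 + 7/25*2/5 + 53/225*1/15 = 886/3375
d_3 = (0=53/225, 1=277/1125, 2=863/3375, 3=886/3375)
  d_4[0] = 53/225*2/15 + 277/1125*4/15 + 863/3375*1/15 + 886/3375*8/15 = 2573/10125
  d_4[1] = 53/225*7/15 + 277/1125*1/15 + 863/3375*2/15 + 886/3375*4/15 = 11666/50625
  d_4[2] = 53/225*1/15 + 277/1125*7/15 + 863/3375*2/5 + 886/3375*2/15 = 13562/50625
  d_4[3] = 53/225*1/3 + 277/1125*1/5 + 863/3375*2/5 + 886/3375*1/15 = 12532/50625
d_4 = (0=2573/10125, 1=11666/50625, 2=13562/50625, 3=12532/50625)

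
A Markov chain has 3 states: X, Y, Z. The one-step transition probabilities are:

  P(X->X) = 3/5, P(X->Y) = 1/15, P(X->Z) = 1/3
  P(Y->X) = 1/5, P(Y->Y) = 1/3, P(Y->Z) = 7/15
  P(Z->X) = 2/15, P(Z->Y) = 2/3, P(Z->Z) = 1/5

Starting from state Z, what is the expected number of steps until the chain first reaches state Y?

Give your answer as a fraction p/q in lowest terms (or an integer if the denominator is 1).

Let h_i = expected steps to first reach Y from state i.
Boundary: h_Y = 0.
First-step equations for the other states:
  h_X = 1 + 3/5*h_X + 1/15*h_Y + 1/3*h_Z
  h_Z = 1 + 2/15*h_X + 2/3*h_Y + 1/5*h_Z

Substituting h_Y = 0 and rearranging gives the linear system (I - Q) h = 1:
  [2/5, -1/3] . (h_X, h_Z) = 1
  [-2/15, 4/5] . (h_X, h_Z) = 1

Solving yields:
  h_X = 255/62
  h_Z = 60/31

Starting state is Z, so the expected hitting time is h_Z = 60/31.

Answer: 60/31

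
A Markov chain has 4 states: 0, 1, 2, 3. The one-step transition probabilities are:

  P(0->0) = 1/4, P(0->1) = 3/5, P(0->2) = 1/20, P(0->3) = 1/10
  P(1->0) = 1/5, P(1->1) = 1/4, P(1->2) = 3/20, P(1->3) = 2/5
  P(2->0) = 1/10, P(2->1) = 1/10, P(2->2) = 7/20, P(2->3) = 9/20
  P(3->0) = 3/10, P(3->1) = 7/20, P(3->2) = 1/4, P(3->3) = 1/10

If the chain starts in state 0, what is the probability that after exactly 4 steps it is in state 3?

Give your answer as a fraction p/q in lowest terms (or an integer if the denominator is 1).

Answer: 4251/16000

Derivation:
Computing P^4 by repeated multiplication:
P^1 =
  0: [1/4, 3/5, 1/20, 1/10]
  1: [1/5, 1/4, 3/20, 2/5]
  2: [1/10, 1/10, 7/20, 9/20]
  3: [3/10, 7/20, 1/4, 1/10]
P^2 =
  0: [87/400, 17/50, 29/200, 119/400]
  1: [47/200, 27/80, 1/5, 91/400]
  2: [43/200, 111/400, 51/200, 101/400]
  3: [1/5, 131/400, 9/50, 117/400]
P^3 =
  0: [1809/8000, 2673/8000, 187/1000, 1011/4000]
  1: [429/2000, 13/40, 757/4000, 217/800]
  2: [421/2000, 1249/4000, 819/4000, 109/400]
  3: [177/800, 1289/4000, 781/4000, 209/800]
P^4 =
  0: [34861/160000, 52219/160000, 3041/16000, 4251/16000]
  1: [8757/40000, 5181/16000, 7741/40000, 21099/80000]
  2: [2173/10000, 25617/80000, 3943/20000, 21227/80000]
  3: [17413/80000, 12971/40000, 3861/20000, 21201/80000]

(P^4)[0 -> 3] = 4251/16000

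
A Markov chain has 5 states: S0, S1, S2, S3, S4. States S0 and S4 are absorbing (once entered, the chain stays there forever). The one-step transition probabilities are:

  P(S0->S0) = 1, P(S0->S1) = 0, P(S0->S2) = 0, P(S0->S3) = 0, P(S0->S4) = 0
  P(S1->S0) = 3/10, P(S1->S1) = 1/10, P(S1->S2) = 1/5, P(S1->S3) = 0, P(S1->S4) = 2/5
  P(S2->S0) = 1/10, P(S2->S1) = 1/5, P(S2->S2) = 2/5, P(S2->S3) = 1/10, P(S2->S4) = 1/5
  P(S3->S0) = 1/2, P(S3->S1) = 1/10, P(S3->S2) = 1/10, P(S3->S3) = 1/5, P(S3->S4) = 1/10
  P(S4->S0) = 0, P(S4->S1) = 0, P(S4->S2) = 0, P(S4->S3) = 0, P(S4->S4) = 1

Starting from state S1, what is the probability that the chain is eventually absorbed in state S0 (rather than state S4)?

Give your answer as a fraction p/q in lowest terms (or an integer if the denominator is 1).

Let a_i = P(absorbed in S0 | start in state i).
Boundary conditions: a_S0 = 1, a_S4 = 0.
For each transient state i, a_i = sum_j P(i->j) * a_j:
  a_S1 = 3/10*a_S0 + 1/10*a_S1 + 1/5*a_S2 + 0*a_S3 + 2/5*a_S4
  a_S2 = 1/10*a_S0 + 1/5*a_S1 + 2/5*a_S2 + 1/10*a_S3 + 1/5*a_S4
  a_S3 = 1/2*a_S0 + 1/10*a_S1 + 1/10*a_S2 + 1/5*a_S3 + 1/10*a_S4

Substituting a_S0 = 1 and a_S4 = 0, rearrange to (I - Q) a = r where r[i] = P(i -> S0):
  [9/10, -1/5, 0] . (a_S1, a_S2, a_S3) = 3/10
  [-1/5, 3/5, -1/10] . (a_S1, a_S2, a_S3) = 1/10
  [-1/10, -1/10, 4/5] . (a_S1, a_S2, a_S3) = 1/2

Solving yields:
  a_S1 = 167/389
  a_S2 = 168/389
  a_S3 = 285/389

Starting state is S1, so the absorption probability is a_S1 = 167/389.

Answer: 167/389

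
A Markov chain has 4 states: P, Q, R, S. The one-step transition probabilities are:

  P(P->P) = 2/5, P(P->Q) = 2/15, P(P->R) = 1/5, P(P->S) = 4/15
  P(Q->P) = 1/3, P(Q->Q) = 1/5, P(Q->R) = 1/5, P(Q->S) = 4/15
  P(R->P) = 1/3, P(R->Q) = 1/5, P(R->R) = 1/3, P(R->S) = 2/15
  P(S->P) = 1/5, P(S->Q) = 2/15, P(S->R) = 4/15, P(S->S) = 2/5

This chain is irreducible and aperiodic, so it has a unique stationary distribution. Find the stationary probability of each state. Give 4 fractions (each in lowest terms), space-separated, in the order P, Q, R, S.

Answer: 109/342 55/342 43/171 46/171

Derivation:
The stationary distribution satisfies pi = pi * P, i.e.:
  pi_P = 2/5*pi_P + 1/3*pi_Q + 1/3*pi_R + 1/5*pi_S
  pi_Q = 2/15*pi_P + 1/5*pi_Q + 1/5*pi_R + 2/15*pi_S
  pi_R = 1/5*pi_P + 1/5*pi_Q + 1/3*pi_R + 4/15*pi_S
  pi_S = 4/15*pi_P + 4/15*pi_Q + 2/15*pi_R + 2/5*pi_S
with normalization: pi_P + pi_Q + pi_R + pi_S = 1.

Using the first 3 balance equations plus normalization, the linear system A*pi = b is:
  [-3/5, 1/3, 1/3, 1/5] . pi = 0
  [2/15, -4/5, 1/5, 2/15] . pi = 0
  [1/5, 1/5, -2/3, 4/15] . pi = 0
  [1, 1, 1, 1] . pi = 1

Solving yields:
  pi_P = 109/342
  pi_Q = 55/342
  pi_R = 43/171
  pi_S = 46/171

Verification (pi * P):
  109/342*2/5 + 55/342*1/3 + 43/171*1/3 + 46/171*1/5 = 109/342 = pi_P  (ok)
  109/342*2/15 + 55/342*1/5 + 43/171*1/5 + 46/171*2/15 = 55/342 = pi_Q  (ok)
  109/342*1/5 + 55/342*1/5 + 43/171*1/3 + 46/171*4/15 = 43/171 = pi_R  (ok)
  109/342*4/15 + 55/342*4/15 + 43/171*2/15 + 46/171*2/5 = 46/171 = pi_S  (ok)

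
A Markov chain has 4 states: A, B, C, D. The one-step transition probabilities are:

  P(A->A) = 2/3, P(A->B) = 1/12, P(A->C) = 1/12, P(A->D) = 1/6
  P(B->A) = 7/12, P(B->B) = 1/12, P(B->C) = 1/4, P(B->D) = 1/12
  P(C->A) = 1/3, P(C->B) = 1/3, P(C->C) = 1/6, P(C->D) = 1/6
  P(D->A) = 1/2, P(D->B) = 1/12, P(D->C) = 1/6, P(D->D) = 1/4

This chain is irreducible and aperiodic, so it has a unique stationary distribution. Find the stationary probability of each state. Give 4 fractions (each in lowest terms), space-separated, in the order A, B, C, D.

Answer: 814/1389 160/1389 59/463 238/1389

Derivation:
The stationary distribution satisfies pi = pi * P, i.e.:
  pi_A = 2/3*pi_A + 7/12*pi_B + 1/3*pi_C + 1/2*pi_D
  pi_B = 1/12*pi_A + 1/12*pi_B + 1/3*pi_C + 1/12*pi_D
  pi_C = 1/12*pi_A + 1/4*pi_B + 1/6*pi_C + 1/6*pi_D
  pi_D = 1/6*pi_A + 1/12*pi_B + 1/6*pi_C + 1/4*pi_D
with normalization: pi_A + pi_B + pi_C + pi_D = 1.

Using the first 3 balance equations plus normalization, the linear system A*pi = b is:
  [-1/3, 7/12, 1/3, 1/2] . pi = 0
  [1/12, -11/12, 1/3, 1/12] . pi = 0
  [1/12, 1/4, -5/6, 1/6] . pi = 0
  [1, 1, 1, 1] . pi = 1

Solving yields:
  pi_A = 814/1389
  pi_B = 160/1389
  pi_C = 59/463
  pi_D = 238/1389

Verification (pi * P):
  814/1389*2/3 + 160/1389*7/12 + 59/463*1/3 + 238/1389*1/2 = 814/1389 = pi_A  (ok)
  814/1389*1/12 + 160/1389*1/12 + 59/463*1/3 + 238/1389*1/12 = 160/1389 = pi_B  (ok)
  814/1389*1/12 + 160/1389*1/4 + 59/463*1/6 + 238/1389*1/6 = 59/463 = pi_C  (ok)
  814/1389*1/6 + 160/1389*1/12 + 59/463*1/6 + 238/1389*1/4 = 238/1389 = pi_D  (ok)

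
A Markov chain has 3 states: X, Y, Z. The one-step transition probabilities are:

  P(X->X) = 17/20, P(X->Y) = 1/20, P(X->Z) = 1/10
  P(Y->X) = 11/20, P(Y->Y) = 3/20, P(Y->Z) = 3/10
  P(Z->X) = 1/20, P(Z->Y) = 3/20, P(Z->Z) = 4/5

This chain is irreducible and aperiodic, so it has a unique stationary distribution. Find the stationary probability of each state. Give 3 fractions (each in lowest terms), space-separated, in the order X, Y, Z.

The stationary distribution satisfies pi = pi * P, i.e.:
  pi_X = 17/20*pi_X + 11/20*pi_Y + 1/20*pi_Z
  pi_Y = 1/20*pi_X + 3/20*pi_Y + 3/20*pi_Z
  pi_Z = 1/10*pi_X + 3/10*pi_Y + 4/5*pi_Z
with normalization: pi_X + pi_Y + pi_Z = 1.

Using the first 2 balance equations plus normalization, the linear system A*pi = b is:
  [-3/20, 11/20, 1/20] . pi = 0
  [1/20, -17/20, 3/20] . pi = 0
  [1, 1, 1] . pi = 1

Solving yields:
  pi_X = 1/2
  pi_Y = 1/10
  pi_Z = 2/5

Verification (pi * P):
  1/2*17/20 + 1/10*11/20 + 2/5*1/20 = 1/2 = pi_X  (ok)
  1/2*1/20 + 1/10*3/20 + 2/5*3/20 = 1/10 = pi_Y  (ok)
  1/2*1/10 + 1/10*3/10 + 2/5*4/5 = 2/5 = pi_Z  (ok)

Answer: 1/2 1/10 2/5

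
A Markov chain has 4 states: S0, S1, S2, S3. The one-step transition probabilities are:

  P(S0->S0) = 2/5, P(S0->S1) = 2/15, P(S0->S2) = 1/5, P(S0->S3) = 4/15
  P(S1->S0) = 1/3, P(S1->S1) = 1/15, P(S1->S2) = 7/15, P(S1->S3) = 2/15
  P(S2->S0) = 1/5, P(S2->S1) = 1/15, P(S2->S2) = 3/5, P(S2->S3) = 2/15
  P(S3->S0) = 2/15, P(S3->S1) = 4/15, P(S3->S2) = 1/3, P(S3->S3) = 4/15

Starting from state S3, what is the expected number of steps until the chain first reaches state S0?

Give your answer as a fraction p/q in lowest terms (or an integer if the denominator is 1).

Answer: 3060/593

Derivation:
Let h_i = expected steps to first reach S0 from state i.
Boundary: h_S0 = 0.
First-step equations for the other states:
  h_S1 = 1 + 1/3*h_S0 + 1/15*h_S1 + 7/15*h_S2 + 2/15*h_S3
  h_S2 = 1 + 1/5*h_S0 + 1/15*h_S1 + 3/5*h_S2 + 2/15*h_S3
  h_S3 = 1 + 2/15*h_S0 + 4/15*h_S1 + 1/3*h_S2 + 4/15*h_S3

Substituting h_S0 = 0 and rearranging gives the linear system (I - Q) h = 1:
  [14/15, -7/15, -2/15] . (h_S1, h_S2, h_S3) = 1
  [-1/15, 2/5, -2/15] . (h_S1, h_S2, h_S3) = 1
  [-4/15, -1/3, 11/15] . (h_S1, h_S2, h_S3) = 1

Solving yields:
  h_S1 = 2535/593
  h_S2 = 2925/593
  h_S3 = 3060/593

Starting state is S3, so the expected hitting time is h_S3 = 3060/593.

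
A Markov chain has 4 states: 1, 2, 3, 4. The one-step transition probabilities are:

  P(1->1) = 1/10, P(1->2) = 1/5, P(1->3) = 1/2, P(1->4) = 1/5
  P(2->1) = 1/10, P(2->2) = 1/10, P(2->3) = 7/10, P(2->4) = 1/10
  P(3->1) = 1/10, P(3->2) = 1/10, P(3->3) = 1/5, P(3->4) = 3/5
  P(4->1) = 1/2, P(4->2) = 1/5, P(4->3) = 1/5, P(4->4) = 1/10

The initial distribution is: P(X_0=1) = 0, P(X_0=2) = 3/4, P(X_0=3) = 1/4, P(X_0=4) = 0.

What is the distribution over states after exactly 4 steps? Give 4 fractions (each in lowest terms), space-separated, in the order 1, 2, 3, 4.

Propagating the distribution step by step (d_{t+1} = d_t * P):
d_0 = (1=0, 2=3/4, 3=1/4, 4=0)
  d_1[1] = 0*1/10 + 3/4*1/10 + 1/4*1/10 + 0*1/2 = 1/10
  d_1[2] = 0*1/5 + 3/4*1/10 + 1/4*1/10 + 0*1/5 = 1/10
  d_1[3] = 0*1/2 + 3/4*7/10 + 1/4*1/5 + 0*1/5 = 23/40
  d_1[4] = 0*1/5 + 3/4*1/10 + 1/4*3/5 + 0*1/10 = 9/40
d_1 = (1=1/10, 2=1/10, 3=23/40, 4=9/40)
  d_2[1] = 1/10*1/10 + 1/10*1/10 + 23/40*1/10 + 9/40*1/2 = 19/100
  d_2[2] = 1/10*1/5 + 1/10*1/10 + 23/40*1/10 + 9/40*1/5 = 53/400
  d_2[3] = 1/10*1/2 + 1/10*7/10 + 23/40*1/5 + 9/40*1/5 = 7/25
  d_2[4] = 1/10*1/5 + 1/10*1/10 + 23/40*3/5 + 9/40*1/10 = 159/400
d_2 = (1=19/100, 2=53/400, 3=7/25, 4=159/400)
  d_3[1] = 19/100*1/10 + 53/400*1/10 + 7/25*1/10 + 159/400*1/2 = 259/1000
  d_3[2] = 19/100*1/5 + 53/400*1/10 + 7/25*1/10 + 159/400*1/5 = 127/800
  d_3[3] = 19/100*1/2 + 53/400*7/10 + 7/25*1/5 + 159/400*1/5 = 1293/4000
  d_3[4] = 19/100*1/5 + 53/400*1/10 + 7/25*3/5 + 159/400*1/10 = 259/1000
d_3 = (1=259/1000, 2=127/800, 3=1293/4000, 4=259/1000)
  d_4[1] = 259/1000*1/10 + 127/800*1/10 + 1293/4000*1/10 + 259/1000*1/2 = 509/2500
  d_4[2] = 259/1000*1/5 + 127/800*1/10 + 1293/4000*1/10 + 259/1000*1/5 = 759/5000
  d_4[3] = 259/1000*1/2 + 127/800*7/10 + 1293/4000*1/5 + 259/1000*1/5 = 14283/40000
  d_4[4] = 259/1000*1/5 + 127/800*1/10 + 1293/4000*3/5 + 259/1000*1/10 = 11501/40000
d_4 = (1=509/2500, 2=759/5000, 3=14283/40000, 4=11501/40000)

Answer: 509/2500 759/5000 14283/40000 11501/40000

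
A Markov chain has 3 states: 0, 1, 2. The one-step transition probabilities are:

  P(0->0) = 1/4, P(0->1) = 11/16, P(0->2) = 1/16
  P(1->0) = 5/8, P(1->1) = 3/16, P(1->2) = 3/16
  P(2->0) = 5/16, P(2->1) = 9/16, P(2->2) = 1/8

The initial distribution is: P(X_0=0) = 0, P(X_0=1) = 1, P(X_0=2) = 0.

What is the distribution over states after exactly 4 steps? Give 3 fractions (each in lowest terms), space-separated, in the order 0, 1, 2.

Answer: 26545/65536 15563/32768 7865/65536

Derivation:
Propagating the distribution step by step (d_{t+1} = d_t * P):
d_0 = (0=0, 1=1, 2=0)
  d_1[0] = 0*1/4 + 1*5/8 + 0*5/16 = 5/8
  d_1[1] = 0*11/16 + 1*3/16 + 0*9/16 = 3/16
  d_1[2] = 0*1/16 + 1*3/16 + 0*1/8 = 3/16
d_1 = (0=5/8, 1=3/16, 2=3/16)
  d_2[0] = 5/8*1/4 + 3/16*5/8 + 3/16*5/16 = 85/256
  d_2[1] = 5/8*11/16 + 3/16*3/16 + 3/16*9/16 = 73/128
  d_2[2] = 5/8*1/16 + 3/16*3/16 + 3/16*1/8 = 25/256
d_2 = (0=85/256, 1=73/128, 2=25/256)
  d_3[0] = 85/256*1/4 + 73/128*5/8 + 25/256*5/16 = 1925/4096
  d_3[1] = 85/256*11/16 + 73/128*3/16 + 25/256*9/16 = 799/2048
  d_3[2] = 85/256*1/16 + 73/128*3/16 + 25/256*1/8 = 573/4096
d_3 = (0=1925/4096, 1=799/2048, 2=573/4096)
  d_4[0] = 1925/4096*1/4 + 799/2048*5/8 + 573/4096*5/16 = 26545/65536
  d_4[1] = 1925/4096*11/16 + 799/2048*3/16 + 573/4096*9/16 = 15563/32768
  d_4[2] = 1925/4096*1/16 + 799/2048*3/16 + 573/4096*1/8 = 7865/65536
d_4 = (0=26545/65536, 1=15563/32768, 2=7865/65536)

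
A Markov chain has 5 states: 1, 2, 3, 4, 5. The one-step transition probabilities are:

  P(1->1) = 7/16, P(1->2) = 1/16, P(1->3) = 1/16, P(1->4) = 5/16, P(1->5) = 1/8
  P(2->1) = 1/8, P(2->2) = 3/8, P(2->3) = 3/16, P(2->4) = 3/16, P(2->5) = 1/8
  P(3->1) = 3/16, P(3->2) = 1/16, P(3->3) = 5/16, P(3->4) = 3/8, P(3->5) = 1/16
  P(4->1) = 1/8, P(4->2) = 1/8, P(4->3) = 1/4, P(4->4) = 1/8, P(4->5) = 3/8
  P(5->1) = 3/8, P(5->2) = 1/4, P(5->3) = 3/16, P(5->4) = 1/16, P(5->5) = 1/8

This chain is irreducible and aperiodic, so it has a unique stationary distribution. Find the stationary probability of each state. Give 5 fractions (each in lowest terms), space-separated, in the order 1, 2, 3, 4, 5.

Answer: 5552/21309 3344/21309 1370/7103 4717/21309 3586/21309

Derivation:
The stationary distribution satisfies pi = pi * P, i.e.:
  pi_1 = 7/16*pi_1 + 1/8*pi_2 + 3/16*pi_3 + 1/8*pi_4 + 3/8*pi_5
  pi_2 = 1/16*pi_1 + 3/8*pi_2 + 1/16*pi_3 + 1/8*pi_4 + 1/4*pi_5
  pi_3 = 1/16*pi_1 + 3/16*pi_2 + 5/16*pi_3 + 1/4*pi_4 + 3/16*pi_5
  pi_4 = 5/16*pi_1 + 3/16*pi_2 + 3/8*pi_3 + 1/8*pi_4 + 1/16*pi_5
  pi_5 = 1/8*pi_1 + 1/8*pi_2 + 1/16*pi_3 + 3/8*pi_4 + 1/8*pi_5
with normalization: pi_1 + pi_2 + pi_3 + pi_4 + pi_5 = 1.

Using the first 4 balance equations plus normalization, the linear system A*pi = b is:
  [-9/16, 1/8, 3/16, 1/8, 3/8] . pi = 0
  [1/16, -5/8, 1/16, 1/8, 1/4] . pi = 0
  [1/16, 3/16, -11/16, 1/4, 3/16] . pi = 0
  [5/16, 3/16, 3/8, -7/8, 1/16] . pi = 0
  [1, 1, 1, 1, 1] . pi = 1

Solving yields:
  pi_1 = 5552/21309
  pi_2 = 3344/21309
  pi_3 = 1370/7103
  pi_4 = 4717/21309
  pi_5 = 3586/21309

Verification (pi * P):
  5552/21309*7/16 + 3344/21309*1/8 + 1370/7103*3/16 + 4717/21309*1/8 + 3586/21309*3/8 = 5552/21309 = pi_1  (ok)
  5552/21309*1/16 + 3344/21309*3/8 + 1370/7103*1/16 + 4717/21309*1/8 + 3586/21309*1/4 = 3344/21309 = pi_2  (ok)
  5552/21309*1/16 + 3344/21309*3/16 + 1370/7103*5/16 + 4717/21309*1/4 + 3586/21309*3/16 = 1370/7103 = pi_3  (ok)
  5552/21309*5/16 + 3344/21309*3/16 + 1370/7103*3/8 + 4717/21309*1/8 + 3586/21309*1/16 = 4717/21309 = pi_4  (ok)
  5552/21309*1/8 + 3344/21309*1/8 + 1370/7103*1/16 + 4717/21309*3/8 + 3586/21309*1/8 = 3586/21309 = pi_5  (ok)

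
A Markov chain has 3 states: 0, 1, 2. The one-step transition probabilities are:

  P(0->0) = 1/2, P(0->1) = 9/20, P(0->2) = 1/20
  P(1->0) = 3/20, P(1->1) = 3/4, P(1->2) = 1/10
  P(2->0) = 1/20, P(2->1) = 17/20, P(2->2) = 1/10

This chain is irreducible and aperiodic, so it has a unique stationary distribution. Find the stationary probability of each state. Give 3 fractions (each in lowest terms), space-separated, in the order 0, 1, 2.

Answer: 28/129 179/258 23/258

Derivation:
The stationary distribution satisfies pi = pi * P, i.e.:
  pi_0 = 1/2*pi_0 + 3/20*pi_1 + 1/20*pi_2
  pi_1 = 9/20*pi_0 + 3/4*pi_1 + 17/20*pi_2
  pi_2 = 1/20*pi_0 + 1/10*pi_1 + 1/10*pi_2
with normalization: pi_0 + pi_1 + pi_2 = 1.

Using the first 2 balance equations plus normalization, the linear system A*pi = b is:
  [-1/2, 3/20, 1/20] . pi = 0
  [9/20, -1/4, 17/20] . pi = 0
  [1, 1, 1] . pi = 1

Solving yields:
  pi_0 = 28/129
  pi_1 = 179/258
  pi_2 = 23/258

Verification (pi * P):
  28/129*1/2 + 179/258*3/20 + 23/258*1/20 = 28/129 = pi_0  (ok)
  28/129*9/20 + 179/258*3/4 + 23/258*17/20 = 179/258 = pi_1  (ok)
  28/129*1/20 + 179/258*1/10 + 23/258*1/10 = 23/258 = pi_2  (ok)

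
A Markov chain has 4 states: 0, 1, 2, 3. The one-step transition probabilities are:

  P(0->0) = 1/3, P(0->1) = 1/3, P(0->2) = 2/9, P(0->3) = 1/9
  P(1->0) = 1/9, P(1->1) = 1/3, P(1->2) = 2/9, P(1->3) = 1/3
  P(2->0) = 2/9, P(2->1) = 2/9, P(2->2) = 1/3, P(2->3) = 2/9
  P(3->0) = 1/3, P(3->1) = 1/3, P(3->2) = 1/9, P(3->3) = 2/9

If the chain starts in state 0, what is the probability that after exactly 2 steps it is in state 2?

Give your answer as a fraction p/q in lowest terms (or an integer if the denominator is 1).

Answer: 19/81

Derivation:
Computing P^2 by repeated multiplication:
P^1 =
  0: [1/3, 1/3, 2/9, 1/9]
  1: [1/9, 1/3, 2/9, 1/3]
  2: [2/9, 2/9, 1/3, 2/9]
  3: [1/3, 1/3, 1/9, 2/9]
P^2 =
  0: [19/81, 25/81, 19/81, 2/9]
  1: [19/81, 25/81, 17/81, 20/81]
  2: [20/81, 8/27, 19/81, 2/9]
  3: [20/81, 26/81, 17/81, 2/9]

(P^2)[0 -> 2] = 19/81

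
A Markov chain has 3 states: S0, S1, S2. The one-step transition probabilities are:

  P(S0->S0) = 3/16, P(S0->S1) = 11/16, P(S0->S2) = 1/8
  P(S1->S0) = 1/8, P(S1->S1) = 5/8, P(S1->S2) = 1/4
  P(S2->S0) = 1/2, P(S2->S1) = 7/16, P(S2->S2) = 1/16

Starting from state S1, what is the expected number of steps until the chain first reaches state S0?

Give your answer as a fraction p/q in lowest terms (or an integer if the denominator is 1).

Let h_i = expected steps to first reach S0 from state i.
Boundary: h_S0 = 0.
First-step equations for the other states:
  h_S1 = 1 + 1/8*h_S0 + 5/8*h_S1 + 1/4*h_S2
  h_S2 = 1 + 1/2*h_S0 + 7/16*h_S1 + 1/16*h_S2

Substituting h_S0 = 0 and rearranging gives the linear system (I - Q) h = 1:
  [3/8, -1/4] . (h_S1, h_S2) = 1
  [-7/16, 15/16] . (h_S1, h_S2) = 1

Solving yields:
  h_S1 = 152/31
  h_S2 = 104/31

Starting state is S1, so the expected hitting time is h_S1 = 152/31.

Answer: 152/31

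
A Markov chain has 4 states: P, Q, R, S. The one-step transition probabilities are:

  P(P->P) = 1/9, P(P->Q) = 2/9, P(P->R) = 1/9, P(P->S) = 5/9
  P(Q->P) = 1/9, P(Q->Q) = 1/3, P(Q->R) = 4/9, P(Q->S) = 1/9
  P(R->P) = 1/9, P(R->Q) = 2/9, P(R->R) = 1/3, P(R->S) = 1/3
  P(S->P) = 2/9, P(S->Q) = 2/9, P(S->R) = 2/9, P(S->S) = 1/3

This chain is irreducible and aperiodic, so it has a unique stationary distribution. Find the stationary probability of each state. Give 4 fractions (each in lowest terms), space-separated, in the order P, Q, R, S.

The stationary distribution satisfies pi = pi * P, i.e.:
  pi_P = 1/9*pi_P + 1/9*pi_Q + 1/9*pi_R + 2/9*pi_S
  pi_Q = 2/9*pi_P + 1/3*pi_Q + 2/9*pi_R + 2/9*pi_S
  pi_R = 1/9*pi_P + 4/9*pi_Q + 1/3*pi_R + 2/9*pi_S
  pi_S = 5/9*pi_P + 1/9*pi_Q + 1/3*pi_R + 1/3*pi_S
with normalization: pi_P + pi_Q + pi_R + pi_S = 1.

Using the first 3 balance equations plus normalization, the linear system A*pi = b is:
  [-8/9, 1/9, 1/9, 2/9] . pi = 0
  [2/9, -2/3, 2/9, 2/9] . pi = 0
  [1/9, 4/9, -2/3, 2/9] . pi = 0
  [1, 1, 1, 1] . pi = 1

Solving yields:
  pi_P = 23/158
  pi_Q = 1/4
  pi_R = 93/316
  pi_S = 49/158

Verification (pi * P):
  23/158*1/9 + 1/4*1/9 + 93/316*1/9 + 49/158*2/9 = 23/158 = pi_P  (ok)
  23/158*2/9 + 1/4*1/3 + 93/316*2/9 + 49/158*2/9 = 1/4 = pi_Q  (ok)
  23/158*1/9 + 1/4*4/9 + 93/316*1/3 + 49/158*2/9 = 93/316 = pi_R  (ok)
  23/158*5/9 + 1/4*1/9 + 93/316*1/3 + 49/158*1/3 = 49/158 = pi_S  (ok)

Answer: 23/158 1/4 93/316 49/158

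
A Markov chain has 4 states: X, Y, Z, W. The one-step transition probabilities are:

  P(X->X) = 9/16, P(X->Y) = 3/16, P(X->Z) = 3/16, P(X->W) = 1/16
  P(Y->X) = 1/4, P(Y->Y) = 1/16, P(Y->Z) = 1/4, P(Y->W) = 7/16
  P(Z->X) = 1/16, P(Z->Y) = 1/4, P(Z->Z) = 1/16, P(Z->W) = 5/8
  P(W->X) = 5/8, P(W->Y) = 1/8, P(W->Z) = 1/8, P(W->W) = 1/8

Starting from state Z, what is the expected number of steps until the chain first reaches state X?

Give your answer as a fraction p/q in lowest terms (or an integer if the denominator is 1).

Answer: 60/19

Derivation:
Let h_i = expected steps to first reach X from state i.
Boundary: h_X = 0.
First-step equations for the other states:
  h_Y = 1 + 1/4*h_X + 1/16*h_Y + 1/4*h_Z + 7/16*h_W
  h_Z = 1 + 1/16*h_X + 1/4*h_Y + 1/16*h_Z + 5/8*h_W
  h_W = 1 + 5/8*h_X + 1/8*h_Y + 1/8*h_Z + 1/8*h_W

Substituting h_X = 0 and rearranging gives the linear system (I - Q) h = 1:
  [15/16, -1/4, -7/16] . (h_Y, h_Z, h_W) = 1
  [-1/4, 15/16, -5/8] . (h_Y, h_Z, h_W) = 1
  [-1/8, -1/8, 7/8] . (h_Y, h_Z, h_W) = 1

Solving yields:
  h_Y = 54/19
  h_Z = 60/19
  h_W = 2

Starting state is Z, so the expected hitting time is h_Z = 60/19.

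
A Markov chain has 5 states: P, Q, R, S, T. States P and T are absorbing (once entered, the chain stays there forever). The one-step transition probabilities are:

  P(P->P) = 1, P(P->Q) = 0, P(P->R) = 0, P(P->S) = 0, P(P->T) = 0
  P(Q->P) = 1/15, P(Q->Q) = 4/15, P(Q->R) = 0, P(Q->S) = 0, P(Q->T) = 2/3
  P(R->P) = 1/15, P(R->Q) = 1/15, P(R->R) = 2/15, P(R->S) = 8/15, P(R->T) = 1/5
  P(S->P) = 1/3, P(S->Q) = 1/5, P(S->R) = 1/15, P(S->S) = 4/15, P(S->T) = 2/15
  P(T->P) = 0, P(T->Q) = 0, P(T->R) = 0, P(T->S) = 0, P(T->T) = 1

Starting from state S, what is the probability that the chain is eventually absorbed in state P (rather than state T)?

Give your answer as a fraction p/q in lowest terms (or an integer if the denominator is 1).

Answer: 766/1485

Derivation:
Let a_i = P(absorbed in P | start in state i).
Boundary conditions: a_P = 1, a_T = 0.
For each transient state i, a_i = sum_j P(i->j) * a_j:
  a_Q = 1/15*a_P + 4/15*a_Q + 0*a_R + 0*a_S + 2/3*a_T
  a_R = 1/15*a_P + 1/15*a_Q + 2/15*a_R + 8/15*a_S + 1/5*a_T
  a_S = 1/3*a_P + 1/5*a_Q + 1/15*a_R + 4/15*a_S + 2/15*a_T

Substituting a_P = 1 and a_T = 0, rearrange to (I - Q) a = r where r[i] = P(i -> P):
  [11/15, 0, 0] . (a_Q, a_R, a_S) = 1/15
  [-1/15, 13/15, -8/15] . (a_Q, a_R, a_S) = 1/15
  [-1/5, -1/15, 11/15] . (a_Q, a_R, a_S) = 1/3

Solving yields:
  a_Q = 1/11
  a_R = 596/1485
  a_S = 766/1485

Starting state is S, so the absorption probability is a_S = 766/1485.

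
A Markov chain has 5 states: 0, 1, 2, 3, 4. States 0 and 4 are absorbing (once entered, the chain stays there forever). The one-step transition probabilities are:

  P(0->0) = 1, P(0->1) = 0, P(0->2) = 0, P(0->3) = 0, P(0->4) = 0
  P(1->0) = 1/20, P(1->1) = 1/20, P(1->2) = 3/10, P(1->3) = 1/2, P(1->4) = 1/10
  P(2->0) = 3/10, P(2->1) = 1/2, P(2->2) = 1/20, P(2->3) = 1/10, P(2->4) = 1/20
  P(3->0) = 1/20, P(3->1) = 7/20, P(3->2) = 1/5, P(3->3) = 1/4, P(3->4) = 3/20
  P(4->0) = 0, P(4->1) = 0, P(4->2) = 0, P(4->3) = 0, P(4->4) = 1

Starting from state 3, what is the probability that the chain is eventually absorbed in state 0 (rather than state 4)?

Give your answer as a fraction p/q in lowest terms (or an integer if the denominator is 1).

Answer: 1182/2549

Derivation:
Let a_i = P(absorbed in 0 | start in state i).
Boundary conditions: a_0 = 1, a_4 = 0.
For each transient state i, a_i = sum_j P(i->j) * a_j:
  a_1 = 1/20*a_0 + 1/20*a_1 + 3/10*a_2 + 1/2*a_3 + 1/10*a_4
  a_2 = 3/10*a_0 + 1/2*a_1 + 1/20*a_2 + 1/10*a_3 + 1/20*a_4
  a_3 = 1/20*a_0 + 7/20*a_1 + 1/5*a_2 + 1/4*a_3 + 3/20*a_4

Substituting a_0 = 1 and a_4 = 0, rearrange to (I - Q) a = r where r[i] = P(i -> 0):
  [19/20, -3/10, -1/2] . (a_1, a_2, a_3) = 1/20
  [-1/2, 19/20, -1/10] . (a_1, a_2, a_3) = 3/10
  [-7/20, -1/5, 3/4] . (a_1, a_2, a_3) = 1/20

Solving yields:
  a_1 = 1259/2549
  a_2 = 1592/2549
  a_3 = 1182/2549

Starting state is 3, so the absorption probability is a_3 = 1182/2549.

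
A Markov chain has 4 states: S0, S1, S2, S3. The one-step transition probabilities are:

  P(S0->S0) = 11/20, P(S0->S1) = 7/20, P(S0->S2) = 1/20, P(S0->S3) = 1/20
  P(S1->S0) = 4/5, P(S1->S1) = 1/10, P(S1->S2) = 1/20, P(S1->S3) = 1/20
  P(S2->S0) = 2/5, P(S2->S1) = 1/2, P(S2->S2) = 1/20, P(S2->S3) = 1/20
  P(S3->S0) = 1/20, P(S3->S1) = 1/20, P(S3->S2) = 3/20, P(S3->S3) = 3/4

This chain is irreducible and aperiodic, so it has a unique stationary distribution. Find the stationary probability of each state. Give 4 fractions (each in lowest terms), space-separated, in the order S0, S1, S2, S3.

Answer: 389/750 31/125 1/15 1/6

Derivation:
The stationary distribution satisfies pi = pi * P, i.e.:
  pi_S0 = 11/20*pi_S0 + 4/5*pi_S1 + 2/5*pi_S2 + 1/20*pi_S3
  pi_S1 = 7/20*pi_S0 + 1/10*pi_S1 + 1/2*pi_S2 + 1/20*pi_S3
  pi_S2 = 1/20*pi_S0 + 1/20*pi_S1 + 1/20*pi_S2 + 3/20*pi_S3
  pi_S3 = 1/20*pi_S0 + 1/20*pi_S1 + 1/20*pi_S2 + 3/4*pi_S3
with normalization: pi_S0 + pi_S1 + pi_S2 + pi_S3 = 1.

Using the first 3 balance equations plus normalization, the linear system A*pi = b is:
  [-9/20, 4/5, 2/5, 1/20] . pi = 0
  [7/20, -9/10, 1/2, 1/20] . pi = 0
  [1/20, 1/20, -19/20, 3/20] . pi = 0
  [1, 1, 1, 1] . pi = 1

Solving yields:
  pi_S0 = 389/750
  pi_S1 = 31/125
  pi_S2 = 1/15
  pi_S3 = 1/6

Verification (pi * P):
  389/750*11/20 + 31/125*4/5 + 1/15*2/5 + 1/6*1/20 = 389/750 = pi_S0  (ok)
  389/750*7/20 + 31/125*1/10 + 1/15*1/2 + 1/6*1/20 = 31/125 = pi_S1  (ok)
  389/750*1/20 + 31/125*1/20 + 1/15*1/20 + 1/6*3/20 = 1/15 = pi_S2  (ok)
  389/750*1/20 + 31/125*1/20 + 1/15*1/20 + 1/6*3/4 = 1/6 = pi_S3  (ok)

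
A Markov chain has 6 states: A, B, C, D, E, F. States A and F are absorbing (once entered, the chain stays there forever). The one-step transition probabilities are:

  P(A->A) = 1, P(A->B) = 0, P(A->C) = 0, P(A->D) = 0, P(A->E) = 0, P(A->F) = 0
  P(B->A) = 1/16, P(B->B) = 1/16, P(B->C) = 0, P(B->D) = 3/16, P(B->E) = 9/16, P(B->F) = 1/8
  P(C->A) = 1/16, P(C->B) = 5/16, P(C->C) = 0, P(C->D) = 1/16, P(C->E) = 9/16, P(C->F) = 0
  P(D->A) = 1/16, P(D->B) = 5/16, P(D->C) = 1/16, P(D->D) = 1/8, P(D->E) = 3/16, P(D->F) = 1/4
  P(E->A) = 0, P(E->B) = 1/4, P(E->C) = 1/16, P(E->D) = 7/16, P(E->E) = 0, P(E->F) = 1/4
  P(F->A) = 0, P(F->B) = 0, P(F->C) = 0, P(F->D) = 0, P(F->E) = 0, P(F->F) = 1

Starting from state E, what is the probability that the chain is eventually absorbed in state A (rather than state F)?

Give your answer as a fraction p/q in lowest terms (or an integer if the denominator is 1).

Answer: 944/6717

Derivation:
Let a_i = P(absorbed in A | start in state i).
Boundary conditions: a_A = 1, a_F = 0.
For each transient state i, a_i = sum_j P(i->j) * a_j:
  a_B = 1/16*a_A + 1/16*a_B + 0*a_C + 3/16*a_D + 9/16*a_E + 1/8*a_F
  a_C = 1/16*a_A + 5/16*a_B + 0*a_C + 1/16*a_D + 9/16*a_E + 0*a_F
  a_D = 1/16*a_A + 5/16*a_B + 1/16*a_C + 1/8*a_D + 3/16*a_E + 1/4*a_F
  a_E = 0*a_A + 1/4*a_B + 1/16*a_C + 7/16*a_D + 0*a_E + 1/4*a_F

Substituting a_A = 1 and a_F = 0, rearrange to (I - Q) a = r where r[i] = P(i -> A):
  [15/16, 0, -3/16, -9/16] . (a_B, a_C, a_D, a_E) = 1/16
  [-5/16, 1, -1/16, -9/16] . (a_B, a_C, a_D, a_E) = 1/16
  [-5/16, -1/16, 7/8, -3/16] . (a_B, a_C, a_D, a_E) = 1/16
  [-1/4, -1/16, -7/16, 1] . (a_B, a_C, a_D, a_E) = 0

Solving yields:
  a_B = 1261/6717
  a_C = 474/2239
  a_D = 1234/6717
  a_E = 944/6717

Starting state is E, so the absorption probability is a_E = 944/6717.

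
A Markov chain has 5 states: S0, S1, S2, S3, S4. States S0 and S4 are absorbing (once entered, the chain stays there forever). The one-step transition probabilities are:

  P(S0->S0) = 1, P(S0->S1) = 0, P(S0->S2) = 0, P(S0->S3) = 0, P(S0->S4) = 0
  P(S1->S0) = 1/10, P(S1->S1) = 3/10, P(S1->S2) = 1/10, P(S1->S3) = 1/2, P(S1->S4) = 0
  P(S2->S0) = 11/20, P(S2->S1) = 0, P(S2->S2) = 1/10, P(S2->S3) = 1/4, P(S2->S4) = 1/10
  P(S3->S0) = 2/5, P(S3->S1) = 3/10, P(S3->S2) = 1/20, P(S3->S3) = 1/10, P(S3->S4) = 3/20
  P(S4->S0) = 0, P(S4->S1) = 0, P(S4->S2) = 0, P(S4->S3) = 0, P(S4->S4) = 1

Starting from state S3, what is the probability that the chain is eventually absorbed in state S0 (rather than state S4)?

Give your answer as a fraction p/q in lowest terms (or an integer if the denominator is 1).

Let a_i = P(absorbed in S0 | start in state i).
Boundary conditions: a_S0 = 1, a_S4 = 0.
For each transient state i, a_i = sum_j P(i->j) * a_j:
  a_S1 = 1/10*a_S0 + 3/10*a_S1 + 1/10*a_S2 + 1/2*a_S3 + 0*a_S4
  a_S2 = 11/20*a_S0 + 0*a_S1 + 1/10*a_S2 + 1/4*a_S3 + 1/10*a_S4
  a_S3 = 2/5*a_S0 + 3/10*a_S1 + 1/20*a_S2 + 1/10*a_S3 + 3/20*a_S4

Substituting a_S0 = 1 and a_S4 = 0, rearrange to (I - Q) a = r where r[i] = P(i -> S0):
  [7/10, -1/10, -1/2] . (a_S1, a_S2, a_S3) = 1/10
  [0, 9/10, -1/4] . (a_S1, a_S2, a_S3) = 11/20
  [-3/10, -1/20, 9/10] . (a_S1, a_S2, a_S3) = 2/5

Solving yields:
  a_S1 = 1332/1663
  a_S2 = 1366/1663
  a_S3 = 1259/1663

Starting state is S3, so the absorption probability is a_S3 = 1259/1663.

Answer: 1259/1663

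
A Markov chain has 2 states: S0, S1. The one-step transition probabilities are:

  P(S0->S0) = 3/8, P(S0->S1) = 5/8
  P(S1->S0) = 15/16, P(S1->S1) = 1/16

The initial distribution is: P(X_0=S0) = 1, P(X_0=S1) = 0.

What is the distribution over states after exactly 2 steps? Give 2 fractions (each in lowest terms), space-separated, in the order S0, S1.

Answer: 93/128 35/128

Derivation:
Propagating the distribution step by step (d_{t+1} = d_t * P):
d_0 = (S0=1, S1=0)
  d_1[S0] = 1*3/8 + 0*15/16 = 3/8
  d_1[S1] = 1*5/8 + 0*1/16 = 5/8
d_1 = (S0=3/8, S1=5/8)
  d_2[S0] = 3/8*3/8 + 5/8*15/16 = 93/128
  d_2[S1] = 3/8*5/8 + 5/8*1/16 = 35/128
d_2 = (S0=93/128, S1=35/128)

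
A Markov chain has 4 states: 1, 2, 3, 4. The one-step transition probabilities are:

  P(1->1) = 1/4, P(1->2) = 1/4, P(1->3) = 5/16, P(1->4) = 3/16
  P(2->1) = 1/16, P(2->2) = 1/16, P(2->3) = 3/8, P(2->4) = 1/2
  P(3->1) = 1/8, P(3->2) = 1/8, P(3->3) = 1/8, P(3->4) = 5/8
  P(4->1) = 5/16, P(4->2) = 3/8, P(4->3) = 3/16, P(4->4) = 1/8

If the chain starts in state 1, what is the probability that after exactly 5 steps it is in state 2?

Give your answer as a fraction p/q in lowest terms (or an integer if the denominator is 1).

Computing P^5 by repeated multiplication:
P^1 =
  1: [1/4, 1/4, 5/16, 3/16]
  2: [1/16, 1/16, 3/8, 1/2]
  3: [1/8, 1/8, 1/8, 5/8]
  4: [5/16, 3/8, 3/16, 1/8]
P^2 =
  1: [45/256, 3/16, 63/256, 25/64]
  2: [57/256, 65/256, 47/256, 87/256]
  3: [1/4, 37/128, 7/32, 31/128]
  4: [21/128, 11/64, 73/256, 97/256]
P^3 =
  1: [427/2048, 477/2048, 939/4096, 1349/4096]
  2: [411/2048, 909/4096, 515/2048, 1335/4096]
  3: [47/256, 407/2048, 531/2048, 367/1024]
  4: [843/4096, 235/1024, 911/4096, 701/2048]
P^4 =
  1: [12993/65536, 7171/32768, 15919/65536, 11141/32768]
  2: [3233/16384, 14267/65536, 15629/65536, 5677/16384]
  3: [6643/32768, 7377/32768, 3793/16384, 5581/16384]
  4: [1643/8192, 7273/32768, 15883/65536, 21963/65536]
P^5 =
  1: [104781/524288, 57961/262144, 249701/1048576, 357469/1048576]
  2: [210793/1048576, 233501/1048576, 62411/262144, 177319/524288]
  3: [104931/524288, 116093/524288, 126135/524288, 177129/524288]
  4: [208703/1048576, 115333/524288, 250651/1048576, 89639/262144]

(P^5)[1 -> 2] = 57961/262144

Answer: 57961/262144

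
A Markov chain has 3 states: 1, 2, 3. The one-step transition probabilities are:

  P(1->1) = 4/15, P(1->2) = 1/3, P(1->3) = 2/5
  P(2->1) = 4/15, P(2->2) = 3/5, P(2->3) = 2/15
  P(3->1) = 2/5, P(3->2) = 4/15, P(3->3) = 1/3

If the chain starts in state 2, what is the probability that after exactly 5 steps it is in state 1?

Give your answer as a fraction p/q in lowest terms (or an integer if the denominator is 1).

Answer: 229204/759375

Derivation:
Computing P^5 by repeated multiplication:
P^1 =
  1: [4/15, 1/3, 2/5]
  2: [4/15, 3/5, 2/15]
  3: [2/5, 4/15, 1/3]
P^2 =
  1: [8/25, 89/225, 64/225]
  2: [64/225, 109/225, 52/225]
  3: [14/45, 86/225, 23/75]
P^3 =
  1: [1028/3375, 1417/3375, 62/225]
  2: [1004/3375, 503/1125, 862/3375]
  3: [346/1125, 56/135, 937/3375]
P^4 =
  1: [1024/3375, 21613/50625, 13652/50625]
  2: [15224/50625, 22049/50625, 13352/50625]
  3: [15374/50625, 21538/50625, 4571/16875]
P^5 =
  1: [229804/759375, 13037/30375, 67882/253125]
  2: [229204/759375, 4049/9375, 202202/759375]
  3: [76642/253125, 325564/759375, 40777/151875]

(P^5)[2 -> 1] = 229204/759375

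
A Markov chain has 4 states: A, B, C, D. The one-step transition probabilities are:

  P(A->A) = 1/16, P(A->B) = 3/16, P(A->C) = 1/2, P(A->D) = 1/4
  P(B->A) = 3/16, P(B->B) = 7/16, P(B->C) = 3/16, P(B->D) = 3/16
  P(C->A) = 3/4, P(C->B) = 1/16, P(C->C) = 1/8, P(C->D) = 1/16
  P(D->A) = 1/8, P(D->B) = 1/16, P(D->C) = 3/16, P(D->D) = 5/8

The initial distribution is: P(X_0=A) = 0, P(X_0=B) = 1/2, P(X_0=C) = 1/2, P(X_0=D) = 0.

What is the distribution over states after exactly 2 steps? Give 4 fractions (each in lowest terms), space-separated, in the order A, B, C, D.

Propagating the distribution step by step (d_{t+1} = d_t * P):
d_0 = (A=0, B=1/2, C=1/2, D=0)
  d_1[A] = 0*1/16 + 1/2*3/16 + 1/2*3/4 + 0*1/8 = 15/32
  d_1[B] = 0*3/16 + 1/2*7/16 + 1/2*1/16 + 0*1/16 = 1/4
  d_1[C] = 0*1/2 + 1/2*3/16 + 1/2*1/8 + 0*3/16 = 5/32
  d_1[D] = 0*1/4 + 1/2*3/16 + 1/2*1/16 + 0*5/8 = 1/8
d_1 = (A=15/32, B=1/4, C=5/32, D=1/8)
  d_2[A] = 15/32*1/16 + 1/4*3/16 + 5/32*3/4 + 1/8*1/8 = 107/512
  d_2[B] = 15/32*3/16 + 1/4*7/16 + 5/32*1/16 + 1/8*1/16 = 55/256
  d_2[C] = 15/32*1/2 + 1/4*3/16 + 5/32*1/8 + 1/8*3/16 = 83/256
  d_2[D] = 15/32*1/4 + 1/4*3/16 + 5/32*1/16 + 1/8*5/8 = 129/512
d_2 = (A=107/512, B=55/256, C=83/256, D=129/512)

Answer: 107/512 55/256 83/256 129/512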